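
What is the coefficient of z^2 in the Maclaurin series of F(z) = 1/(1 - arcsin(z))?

Compose series: expand the inner function first, then feed it into the outer expansion.
F(0) = 1
F′(0) = 1
F′′(0) = 2
So c_2 = F′′(0)/2! = 1.

1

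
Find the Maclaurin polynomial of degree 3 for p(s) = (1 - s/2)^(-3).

Use the known series and substitute for the argument.
p(0) = 1
p′(0) = 3/2
p′′(0) = 3
p′′′(0) = 15/2

5*s^3/4 + 3*s^2/2 + 3*s/2 + 1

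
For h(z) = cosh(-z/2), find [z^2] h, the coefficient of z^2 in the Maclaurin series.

1/8

Differentiate repeatedly and evaluate at the center.
[z^0] = 1;  [z^1] = 0;  [z^2] = 1/8.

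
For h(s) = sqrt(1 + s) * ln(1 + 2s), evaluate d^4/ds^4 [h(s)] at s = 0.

-55

Expand each factor separately, then convolve coefficients.
From the series, [s^4] h = -55/24; multiply by 4! = 24 to get -55.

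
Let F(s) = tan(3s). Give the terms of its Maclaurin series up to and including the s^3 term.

F(0) = 0
F′(0) = 3
F′′(0) = 0
F′′′(0) = 54

9*s^3 + 3*s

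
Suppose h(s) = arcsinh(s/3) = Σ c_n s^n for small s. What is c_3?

Use the known series and substitute for the argument.
h(0) = 0
h′(0) = 1/3
h′′(0) = 0
h′′′(0) = -1/27
Dividing each by k! gives the coefficients c_0, ..., c_3.

-1/162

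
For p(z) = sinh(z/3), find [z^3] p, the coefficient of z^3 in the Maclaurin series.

p(0) = 0
p′(0) = 1/3
p′′(0) = 0
p′′′(0) = 1/27

1/162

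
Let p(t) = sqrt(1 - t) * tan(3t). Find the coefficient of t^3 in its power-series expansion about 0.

Expand each factor separately, then convolve coefficients.
p(0) = 0
p′(0) = 3
p′′(0) = -3
p′′′(0) = 207/4

69/8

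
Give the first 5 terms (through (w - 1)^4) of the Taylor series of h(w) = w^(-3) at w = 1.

h(1) = 1
h′(1) = -3
h′′(1) = 12
h′′′(1) = -60
h^(4)(1) = 360
Then c_k = h^(k)(1)/k! gives each Taylor coefficient.

15*(w - 1)^4 - 10*(w - 1)^3 + 6*(w - 1)^2 - 3*(w - 1) + 1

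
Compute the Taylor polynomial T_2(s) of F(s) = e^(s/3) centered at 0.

s^2/18 + s/3 + 1

Apply the Taylor formula c_k = f^(k)(a)/k!.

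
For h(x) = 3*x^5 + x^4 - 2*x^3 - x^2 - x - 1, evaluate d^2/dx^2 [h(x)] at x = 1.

58

Use the known series and substitute for the argument.
From the series, [(x - 1)^2] h = 29; multiply by 2! = 2 to get 58.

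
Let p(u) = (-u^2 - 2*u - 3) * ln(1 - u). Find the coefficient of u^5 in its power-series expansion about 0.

43/30

Multiply each power in the prefactor through the base expansion.
p(0) = 0
p′(0) = 3
p′′(0) = 7
p′′′(0) = 18
p^(4)(0) = 46
p^(5)(0) = 172
So c_5 = p^(5)(0)/5! = 43/30.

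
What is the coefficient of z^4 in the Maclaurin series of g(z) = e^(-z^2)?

1/2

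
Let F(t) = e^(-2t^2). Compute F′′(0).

-4

The coefficient of t^2 in the expansion is -2, so F′′(0) = 2! * (-2) = -4.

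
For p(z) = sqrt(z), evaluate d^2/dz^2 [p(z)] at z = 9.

-1/108

From the series, [(z - 9)^2] p = -1/216; multiply by 2! = 2 to get -1/108.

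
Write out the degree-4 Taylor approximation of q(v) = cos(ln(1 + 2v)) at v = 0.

-20*v^4/3 + 4*v^3 - 2*v^2 + 1

Substitute the inner expansion into the outer series and collect powers.
q(0) = 1
q′(0) = 0
q′′(0) = -4
q′′′(0) = 24
q^(4)(0) = -160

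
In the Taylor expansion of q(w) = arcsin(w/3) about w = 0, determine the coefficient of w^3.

Use the known series and substitute for the argument.

1/162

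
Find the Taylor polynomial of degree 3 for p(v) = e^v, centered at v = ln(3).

(v - ln(3))^3/2 + 3*(v - ln(3))^2/2 + 3*(v - ln(3)) + 3

[(v - ln(3))^0] = 3;  [(v - ln(3))^1] = 3;  [(v - ln(3))^2] = 3/2;  [(v - ln(3))^3] = 1/2.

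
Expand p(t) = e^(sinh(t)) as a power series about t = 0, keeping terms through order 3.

t^3/3 + t^2/2 + t + 1

Substitute the inner expansion into the outer series and collect powers.
p(0) = 1
p′(0) = 1
p′′(0) = 1
p′′′(0) = 2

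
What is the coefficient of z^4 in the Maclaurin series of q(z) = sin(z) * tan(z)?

Take the Cauchy product of the two expansions.
q(0) = 0
q′(0) = 0
q′′(0) = 2
q′′′(0) = 0
q^(4)(0) = 4
The Taylor polynomial is Σ q^(k)(0)/k! · z^k.

1/6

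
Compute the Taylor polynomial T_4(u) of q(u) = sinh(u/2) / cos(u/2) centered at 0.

u^3/12 + u/2

Invert the denominator's series and multiply.
[u^0] = 0;  [u^1] = 1/2;  [u^2] = 0;  [u^3] = 1/12;  [u^4] = 0.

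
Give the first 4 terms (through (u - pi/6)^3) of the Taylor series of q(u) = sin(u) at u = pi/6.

-sqrt(3)*(u - pi/6)^3/12 - (u - pi/6)^2/4 + sqrt(3)*(u - pi/6)/2 + 1/2

[(u - pi/6)^0] = 1/2;  [(u - pi/6)^1] = sqrt(3)/2;  [(u - pi/6)^2] = -1/4;  [(u - pi/6)^3] = -sqrt(3)/12.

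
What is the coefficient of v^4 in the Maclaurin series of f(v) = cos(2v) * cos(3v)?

Take the Cauchy product of the two expansions.
f(0) = 1
f′(0) = 0
f′′(0) = -13
f′′′(0) = 0
f^(4)(0) = 313
Dividing each by k! gives the coefficients c_0, ..., c_4.

313/24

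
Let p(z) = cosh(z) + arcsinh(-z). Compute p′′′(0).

1

Combine the two series term by term.
The coefficient of z^3 in the expansion is 1/6, so p′′′(0) = 3! * (1/6) = 1.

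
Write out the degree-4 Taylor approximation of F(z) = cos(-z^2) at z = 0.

1 - z^4/2

Differentiate repeatedly and evaluate at the center.
[z^0] = 1;  [z^1] = 0;  [z^2] = 0;  [z^3] = 0;  [z^4] = -1/2.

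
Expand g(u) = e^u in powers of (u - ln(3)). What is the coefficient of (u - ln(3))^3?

1/2

Differentiate repeatedly and evaluate at the center.
[(u - ln(3))^0] = 3;  [(u - ln(3))^1] = 3;  [(u - ln(3))^2] = 3/2;  [(u - ln(3))^3] = 1/2.
So c_3 = g′′′(ln(3))/3! = 1/2.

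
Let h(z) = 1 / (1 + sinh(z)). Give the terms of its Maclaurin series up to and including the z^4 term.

Expand as Σ (-1)^k u^k with u equal to the inner function's series.
h(0) = 1
h′(0) = -1
h′′(0) = 2
h′′′(0) = -7
h^(4)(0) = 32
Dividing each by k! gives the coefficients c_0, ..., c_4.

4*z^4/3 - 7*z^3/6 + z^2 - z + 1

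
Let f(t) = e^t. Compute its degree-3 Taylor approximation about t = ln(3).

f(ln(3)) = 3
f′(ln(3)) = 3
f′′(ln(3)) = 3
f′′′(ln(3)) = 3
Then c_k = f^(k)(ln(3))/k! gives each Taylor coefficient.

(t - ln(3))^3/2 + 3*(t - ln(3))^2/2 + 3*(t - ln(3)) + 3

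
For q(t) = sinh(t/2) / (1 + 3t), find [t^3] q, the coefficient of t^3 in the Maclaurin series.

Multiply the two series term by term and collect like powers.
q(0) = 0
q′(0) = 1/2
q′′(0) = -3
q′′′(0) = 217/8

217/48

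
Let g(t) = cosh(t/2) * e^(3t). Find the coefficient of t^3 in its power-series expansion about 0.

39/8

Multiply the two series term by term and collect like powers.
g(0) = 1
g′(0) = 3
g′′(0) = 37/4
g′′′(0) = 117/4
Dividing each by k! gives the coefficients c_0, ..., c_3.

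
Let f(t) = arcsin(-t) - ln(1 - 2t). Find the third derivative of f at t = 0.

15

Add the two expansions coefficient-wise.
The coefficient of t^3 in the expansion is 5/2, so f′′′(0) = 3! * (5/2) = 15.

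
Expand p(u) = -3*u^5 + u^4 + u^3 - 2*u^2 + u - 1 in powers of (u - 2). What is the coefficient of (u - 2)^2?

p(2) = -79
p′(2) = -203
p′′(2) = -424
Then c_k = p^(k)(2)/k! gives each Taylor coefficient.

-212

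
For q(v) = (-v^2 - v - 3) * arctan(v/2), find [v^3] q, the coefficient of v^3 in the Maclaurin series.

-3/8

Distribute the polynomial across the series and collect like powers.
q(0) = 0
q′(0) = -3/2
q′′(0) = -1
q′′′(0) = -9/4
The Taylor polynomial is Σ q^(k)(0)/k! · v^k.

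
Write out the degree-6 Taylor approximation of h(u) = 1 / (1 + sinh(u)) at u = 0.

77*u^6/45 - 181*u^5/120 + 4*u^4/3 - 7*u^3/6 + u^2 - u + 1

Expand as Σ (-1)^k u^k with u equal to the inner function's series.
h(0) = 1
h′(0) = -1
h′′(0) = 2
h′′′(0) = -7
h^(4)(0) = 32
h^(5)(0) = -181
h^(6)(0) = 1232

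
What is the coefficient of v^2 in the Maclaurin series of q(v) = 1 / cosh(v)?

-1/2

Write the quotient as an unknown series and match coefficients against numerator = denominator · series.
q(0) = 1
q′(0) = 0
q′′(0) = -1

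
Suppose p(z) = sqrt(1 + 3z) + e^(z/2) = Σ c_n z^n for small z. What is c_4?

-607/192

Combine the two series term by term.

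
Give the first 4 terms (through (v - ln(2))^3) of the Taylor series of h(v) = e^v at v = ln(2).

(v - ln(2))^3/3 + (v - ln(2))^2 + 2*(v - ln(2)) + 2

h(ln(2)) = 2
h′(ln(2)) = 2
h′′(ln(2)) = 2
h′′′(ln(2)) = 2
Then c_k = h^(k)(ln(2))/k! gives each Taylor coefficient.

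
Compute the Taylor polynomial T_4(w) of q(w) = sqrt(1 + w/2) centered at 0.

-5*w^4/2048 + w^3/128 - w^2/32 + w/4 + 1

q(0) = 1
q′(0) = 1/4
q′′(0) = -1/16
q′′′(0) = 3/64
q^(4)(0) = -15/256
Dividing each by k! gives the coefficients c_0, ..., c_4.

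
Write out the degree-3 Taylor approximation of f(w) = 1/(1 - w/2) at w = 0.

Differentiate repeatedly and evaluate at the center.
f(0) = 1
f′(0) = 1/2
f′′(0) = 1/2
f′′′(0) = 3/4
The Taylor polynomial is Σ f^(k)(0)/k! · w^k.

w^3/8 + w^2/4 + w/2 + 1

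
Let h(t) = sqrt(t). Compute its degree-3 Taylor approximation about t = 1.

(t - 1)^3/16 - (t - 1)^2/8 + (t - 1)/2 + 1

[(t - 1)^0] = 1;  [(t - 1)^1] = 1/2;  [(t - 1)^2] = -1/8;  [(t - 1)^3] = 1/16.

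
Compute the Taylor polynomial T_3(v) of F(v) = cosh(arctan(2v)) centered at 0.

Substitute the inner expansion into the outer series and collect powers.
F(0) = 1
F′(0) = 0
F′′(0) = 4
F′′′(0) = 0

2*v^2 + 1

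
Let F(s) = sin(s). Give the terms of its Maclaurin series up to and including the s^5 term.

F(0) = 0
F′(0) = 1
F′′(0) = 0
F′′′(0) = -1
F^(4)(0) = 0
F^(5)(0) = 1
Dividing each by k! gives the coefficients c_0, ..., c_5.

s^5/120 - s^3/6 + s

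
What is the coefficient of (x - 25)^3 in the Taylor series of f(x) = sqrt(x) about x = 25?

1/50000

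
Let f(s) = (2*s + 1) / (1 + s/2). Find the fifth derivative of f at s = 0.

Shift and add copies of the series according to the polynomial's terms.
The coefficient of s^5 in the expansion is 3/32, so f^(5)(0) = 5! * (3/32) = 45/4.

45/4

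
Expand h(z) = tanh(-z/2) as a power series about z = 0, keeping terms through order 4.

Use the known series and substitute for the argument.
[z^0] = 0;  [z^1] = -1/2;  [z^2] = 0;  [z^3] = 1/24;  [z^4] = 0.

z^3/24 - z/2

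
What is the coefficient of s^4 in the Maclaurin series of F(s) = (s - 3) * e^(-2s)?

Distribute the polynomial across the series and collect like powers.

-10/3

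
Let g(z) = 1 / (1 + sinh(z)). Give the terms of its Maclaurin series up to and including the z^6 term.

77*z^6/45 - 181*z^5/120 + 4*z^4/3 - 7*z^3/6 + z^2 - z + 1

Write 1/(1+u) = 1 - u + u^2 - u^3 + ... and substitute the series for u.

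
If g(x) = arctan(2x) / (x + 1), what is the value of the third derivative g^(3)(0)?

Expand 1/(denominator) as a geometric series and multiply by the numerator's series.
The coefficient of x^3 in the expansion is -2/3, so g′′′(0) = 3! * (-2/3) = -4.

-4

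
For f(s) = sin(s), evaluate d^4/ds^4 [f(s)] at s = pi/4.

Differentiate repeatedly and evaluate at the center.
From the series, [(s - pi/4)^4] f = sqrt(2)/48; multiply by 4! = 24 to get sqrt(2)/2.

sqrt(2)/2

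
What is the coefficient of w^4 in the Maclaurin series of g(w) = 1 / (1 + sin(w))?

Use the geometric series for the reciprocal, then substitute.
g(0) = 1
g′(0) = -1
g′′(0) = 2
g′′′(0) = -5
g^(4)(0) = 16
So c_4 = g^(4)(0)/4! = 2/3.

2/3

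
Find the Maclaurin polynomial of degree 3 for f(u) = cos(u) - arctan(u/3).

Add the two expansions coefficient-wise.
f(0) = 1
f′(0) = -1/3
f′′(0) = -1
f′′′(0) = 2/27
Dividing each by k! gives the coefficients c_0, ..., c_3.

u^3/81 - u^2/2 - u/3 + 1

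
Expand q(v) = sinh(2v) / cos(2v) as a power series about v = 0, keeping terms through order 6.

Divide the numerator series by the denominator series (power-series long division).
q(0) = 0
q′(0) = 2
q′′(0) = 0
q′′′(0) = 32
q^(4)(0) = 0
q^(5)(0) = 1152
q^(6)(0) = 0
Then c_k = q^(k)(0)/k! gives each Taylor coefficient.

48*v^5/5 + 16*v^3/3 + 2*v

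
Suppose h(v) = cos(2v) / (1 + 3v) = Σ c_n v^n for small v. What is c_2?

7

Multiply the two series term by term and collect like powers.
h(0) = 1
h′(0) = -3
h′′(0) = 14
So c_2 = h′′(0)/2! = 7.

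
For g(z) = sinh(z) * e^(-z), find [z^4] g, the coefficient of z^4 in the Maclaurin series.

-1/3

Expand each factor separately, then convolve coefficients.
g(0) = 0
g′(0) = 1
g′′(0) = -2
g′′′(0) = 4
g^(4)(0) = -8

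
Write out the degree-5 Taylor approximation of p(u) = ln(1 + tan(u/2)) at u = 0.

u^5/48 - 7*u^4/192 + u^3/12 - u^2/8 + u/2

Substitute the inner expansion into the outer series and collect powers.
p(0) = 0
p′(0) = 1/2
p′′(0) = -1/4
p′′′(0) = 1/2
p^(4)(0) = -7/8
p^(5)(0) = 5/2
The Taylor polynomial is Σ p^(k)(0)/k! · u^k.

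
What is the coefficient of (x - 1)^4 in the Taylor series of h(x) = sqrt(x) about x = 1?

-5/128

h(1) = 1
h′(1) = 1/2
h′′(1) = -1/4
h′′′(1) = 3/8
h^(4)(1) = -15/16
Then c_k = h^(k)(1)/k! gives each Taylor coefficient.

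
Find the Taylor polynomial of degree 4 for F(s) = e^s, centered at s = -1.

(s + 1)^4*e^(-1)/24 + (s + 1)^3*e^(-1)/6 + (s + 1)^2*e^(-1)/2 + (s + 1)*e^(-1) + e^(-1)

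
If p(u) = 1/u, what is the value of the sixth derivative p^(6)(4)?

45/1024

Differentiate repeatedly and evaluate at the center.
The coefficient of (u - 4)^6 in the expansion is 1/16384, so p^(6)(4) = 6! * (1/16384) = 45/1024.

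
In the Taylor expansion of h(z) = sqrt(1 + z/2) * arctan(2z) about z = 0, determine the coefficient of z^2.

1/2

Multiply the two series term by term and collect like powers.
[z^0] = 0;  [z^1] = 2;  [z^2] = 1/2.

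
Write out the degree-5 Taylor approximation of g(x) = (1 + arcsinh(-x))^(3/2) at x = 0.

-169*x^5/1280 - 13*x^4/128 + 5*x^3/16 + 3*x^2/8 - 3*x/2 + 1

Substitute the inner expansion into the outer series and collect powers.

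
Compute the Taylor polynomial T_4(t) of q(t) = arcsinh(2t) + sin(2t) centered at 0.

Add the two expansions coefficient-wise.
q(0) = 0
q′(0) = 4
q′′(0) = 0
q′′′(0) = -16
q^(4)(0) = 0

-8*t^3/3 + 4*t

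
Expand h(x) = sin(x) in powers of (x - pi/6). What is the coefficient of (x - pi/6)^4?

1/48

[(x - pi/6)^0] = 1/2;  [(x - pi/6)^1] = sqrt(3)/2;  [(x - pi/6)^2] = -1/4;  [(x - pi/6)^3] = -sqrt(3)/12;  [(x - pi/6)^4] = 1/48.
So c_4 = h^(4)(pi/6)/4! = 1/48.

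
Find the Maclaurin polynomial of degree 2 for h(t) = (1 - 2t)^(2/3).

-4*t^2/9 - 4*t/3 + 1

Differentiate repeatedly and evaluate at the center.
h(0) = 1
h′(0) = -4/3
h′′(0) = -8/9
The Taylor polynomial is Σ h^(k)(0)/k! · t^k.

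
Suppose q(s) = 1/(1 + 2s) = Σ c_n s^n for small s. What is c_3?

q(0) = 1
q′(0) = -2
q′′(0) = 8
q′′′(0) = -48

-8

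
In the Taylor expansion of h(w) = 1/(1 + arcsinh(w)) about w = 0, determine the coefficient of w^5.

Let u equal the inner series; expand the outer function in u and truncate.
[w^0] = 1;  [w^1] = -1;  [w^2] = 1;  [w^3] = -5/6;  [w^4] = 2/3;  [w^5] = -23/40.

-23/40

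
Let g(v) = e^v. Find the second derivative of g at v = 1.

Compute the successive derivatives at the expansion point and divide by k!.
The coefficient of (v - 1)^2 in the expansion is e/2, so g′′(1) = 2! * (e/2) = e.

e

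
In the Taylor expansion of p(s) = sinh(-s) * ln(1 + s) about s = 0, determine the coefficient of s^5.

1/3

Multiply the two series term by term and collect like powers.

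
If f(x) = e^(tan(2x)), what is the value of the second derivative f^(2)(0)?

4

Substitute the inner expansion into the outer series and collect powers.
The coefficient of x^2 in the expansion is 2, so f′′(0) = 2! * (2) = 4.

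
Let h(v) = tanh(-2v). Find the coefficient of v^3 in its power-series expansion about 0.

Apply the Taylor formula c_k = f^(k)(a)/k!.
h(0) = 0
h′(0) = -2
h′′(0) = 0
h′′′(0) = 16
Dividing each by k! gives the coefficients c_0, ..., c_3.

8/3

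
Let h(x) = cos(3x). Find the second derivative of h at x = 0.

Differentiate repeatedly and evaluate at the center.
The coefficient of x^2 in the expansion is -9/2, so h′′(0) = 2! * (-9/2) = -9.

-9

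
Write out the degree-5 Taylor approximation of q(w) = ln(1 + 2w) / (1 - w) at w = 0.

Take the Cauchy product of the two expansions.

76*w^5/15 - 4*w^4/3 + 8*w^3/3 + 2*w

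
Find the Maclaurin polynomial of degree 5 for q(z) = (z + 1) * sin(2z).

Distribute the polynomial across the series and collect like powers.

4*z^5/15 - 4*z^4/3 - 4*z^3/3 + 2*z^2 + 2*z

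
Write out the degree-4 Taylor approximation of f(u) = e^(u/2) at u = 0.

f(0) = 1
f′(0) = 1/2
f′′(0) = 1/4
f′′′(0) = 1/8
f^(4)(0) = 1/16

u^4/384 + u^3/48 + u^2/8 + u/2 + 1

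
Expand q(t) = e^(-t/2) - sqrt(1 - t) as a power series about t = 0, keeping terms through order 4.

t^4/24 + t^3/24 + t^2/4

Add the two expansions coefficient-wise.
[t^0] = 0;  [t^1] = 0;  [t^2] = 1/4;  [t^3] = 1/24;  [t^4] = 1/24.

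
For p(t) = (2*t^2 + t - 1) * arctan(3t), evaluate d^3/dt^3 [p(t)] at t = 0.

90

Distribute the polynomial across the series and collect like powers.
From the series, [t^3] p = 15; multiply by 3! = 6 to get 90.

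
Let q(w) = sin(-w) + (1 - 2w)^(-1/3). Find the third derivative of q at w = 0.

251/27

Combine the two series term by term.
The coefficient of w^3 in the expansion is 251/162, so q′′′(0) = 3! * (251/162) = 251/27.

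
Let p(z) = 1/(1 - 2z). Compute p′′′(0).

The coefficient of z^3 in the expansion is 8, so p′′′(0) = 3! * (8) = 48.

48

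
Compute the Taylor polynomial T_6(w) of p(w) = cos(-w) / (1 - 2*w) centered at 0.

Use 1/(1 - r) = Σ r^k on the denominator, then take the Cauchy product.

40439*w^6/720 + 337*w^5/12 + 337*w^4/24 + 7*w^3 + 7*w^2/2 + 2*w + 1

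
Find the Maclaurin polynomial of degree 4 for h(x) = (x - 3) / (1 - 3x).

-216*x^4 - 72*x^3 - 24*x^2 - 8*x - 3

Shift and add copies of the series according to the polynomial's terms.
[x^0] = -3;  [x^1] = -8;  [x^2] = -24;  [x^3] = -72;  [x^4] = -216.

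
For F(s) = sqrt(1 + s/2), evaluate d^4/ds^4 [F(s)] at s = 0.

-15/256

Compute the successive derivatives at the expansion point and divide by k!.
The coefficient of s^4 in the expansion is -5/2048, so F^(4)(0) = 4! * (-5/2048) = -15/256.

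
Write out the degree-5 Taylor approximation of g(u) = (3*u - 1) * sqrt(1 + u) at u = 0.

-37*u^5/256 + 29*u^4/128 - 7*u^3/16 + 13*u^2/8 + 5*u/2 - 1

Distribute the polynomial across the series and collect like powers.
g(0) = -1
g′(0) = 5/2
g′′(0) = 13/4
g′′′(0) = -21/8
g^(4)(0) = 87/16
g^(5)(0) = -555/32
Then c_k = g^(k)(0)/k! gives each Taylor coefficient.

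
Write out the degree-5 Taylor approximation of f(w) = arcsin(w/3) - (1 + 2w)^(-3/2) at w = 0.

Add the two expansions coefficient-wise.
[w^0] = -1;  [w^1] = 10/3;  [w^2] = -15/2;  [w^3] = 1418/81;  [w^4] = -315/8;  [w^5] = 140333/1620.

140333*w^5/1620 - 315*w^4/8 + 1418*w^3/81 - 15*w^2/2 + 10*w/3 - 1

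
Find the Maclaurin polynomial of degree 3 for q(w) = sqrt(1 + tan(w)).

Compose series: expand the inner function first, then feed it into the outer expansion.
q(0) = 1
q′(0) = 1/2
q′′(0) = -1/4
q′′′(0) = 11/8

11*w^3/48 - w^2/8 + w/2 + 1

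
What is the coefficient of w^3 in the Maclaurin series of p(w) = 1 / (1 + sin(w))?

Expand as Σ (-1)^k u^k with u equal to the inner function's series.
p(0) = 1
p′(0) = -1
p′′(0) = 2
p′′′(0) = -5
Dividing each by k! gives the coefficients c_0, ..., c_3.

-5/6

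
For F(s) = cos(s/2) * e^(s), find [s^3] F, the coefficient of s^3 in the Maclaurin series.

1/24

Take the Cauchy product of the two expansions.
[s^0] = 1;  [s^1] = 1;  [s^2] = 3/8;  [s^3] = 1/24.
So c_3 = F′′′(0)/3! = 1/24.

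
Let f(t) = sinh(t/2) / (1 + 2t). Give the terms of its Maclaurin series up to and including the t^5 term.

10347*t^5/1280 - 97*t^4/24 + 97*t^3/48 - t^2 + t/2

Write out both Maclaurin series and multiply, keeping only the needed powers.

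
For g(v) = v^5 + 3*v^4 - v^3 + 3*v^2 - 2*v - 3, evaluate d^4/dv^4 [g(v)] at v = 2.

312

The coefficient of (v - 2)^4 in the expansion is 13, so g^(4)(2) = 4! * (13) = 312.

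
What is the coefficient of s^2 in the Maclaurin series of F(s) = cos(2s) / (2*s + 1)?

2

Use 1/(1 - r) = Σ r^k on the denominator, then take the Cauchy product.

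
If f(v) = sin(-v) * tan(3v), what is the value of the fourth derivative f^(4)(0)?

Multiply the two series term by term and collect like powers.
The coefficient of v^4 in the expansion is -17/2, so f^(4)(0) = 4! * (-17/2) = -204.

-204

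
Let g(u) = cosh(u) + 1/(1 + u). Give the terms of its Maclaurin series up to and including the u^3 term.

-u^3 + 3*u^2/2 - u + 2

Add the two expansions coefficient-wise.
g(0) = 2
g′(0) = -1
g′′(0) = 3
g′′′(0) = -6
The Taylor polynomial is Σ g^(k)(0)/k! · u^k.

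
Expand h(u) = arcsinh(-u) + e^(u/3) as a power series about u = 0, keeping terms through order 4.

u^4/1944 + 14*u^3/81 + u^2/18 - 2*u/3 + 1

Combine the two series term by term.
h(0) = 1
h′(0) = -2/3
h′′(0) = 1/9
h′′′(0) = 28/27
h^(4)(0) = 1/81
The Taylor polynomial is Σ h^(k)(0)/k! · u^k.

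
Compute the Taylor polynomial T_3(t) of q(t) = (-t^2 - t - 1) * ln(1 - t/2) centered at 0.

2*t^3/3 + 5*t^2/8 + t/2

Distribute the polynomial across the series and collect like powers.
q(0) = 0
q′(0) = 1/2
q′′(0) = 5/4
q′′′(0) = 4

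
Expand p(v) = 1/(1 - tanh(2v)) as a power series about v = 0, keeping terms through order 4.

16*v^4/3 + 16*v^3/3 + 4*v^2 + 2*v + 1

Plug the Maclaurin series of the inner function into that of the outer and collect terms.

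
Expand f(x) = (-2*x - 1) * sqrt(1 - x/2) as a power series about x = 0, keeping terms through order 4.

37*x^4/2048 + 9*x^3/128 + 17*x^2/32 - 7*x/4 - 1

Distribute the polynomial across the series and collect like powers.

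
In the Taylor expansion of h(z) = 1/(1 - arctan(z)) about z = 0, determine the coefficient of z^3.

2/3

Let u equal the inner series; expand the outer function in u and truncate.
[z^0] = 1;  [z^1] = 1;  [z^2] = 1;  [z^3] = 2/3.
So c_3 = h′′′(0)/3! = 2/3.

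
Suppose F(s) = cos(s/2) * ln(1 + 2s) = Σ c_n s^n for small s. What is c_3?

29/12

Take the Cauchy product of the two expansions.
So c_3 = F′′′(0)/3! = 29/12.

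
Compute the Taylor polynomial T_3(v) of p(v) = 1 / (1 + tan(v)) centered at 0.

-4*v^3/3 + v^2 - v + 1

Expand as Σ (-1)^k u^k with u equal to the inner function's series.
p(0) = 1
p′(0) = -1
p′′(0) = 2
p′′′(0) = -8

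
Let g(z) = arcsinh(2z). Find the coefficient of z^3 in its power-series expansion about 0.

-4/3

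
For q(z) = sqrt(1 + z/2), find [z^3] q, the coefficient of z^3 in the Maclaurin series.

q(0) = 1
q′(0) = 1/4
q′′(0) = -1/16
q′′′(0) = 3/64
Then c_k = q^(k)(0)/k! gives each Taylor coefficient.

1/128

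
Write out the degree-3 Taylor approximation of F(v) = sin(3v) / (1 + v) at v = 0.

-3*v^3/2 - 3*v^2 + 3*v

Expand each factor separately, then convolve coefficients.
F(0) = 0
F′(0) = 3
F′′(0) = -6
F′′′(0) = -9
Then c_k = F^(k)(0)/k! gives each Taylor coefficient.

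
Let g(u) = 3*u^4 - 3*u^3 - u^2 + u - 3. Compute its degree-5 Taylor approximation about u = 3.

g(3) = 153
g′(3) = 238
g′′(3) = 268
g′′′(3) = 198
g^(4)(3) = 72
g^(5)(3) = 0

3*(u - 3)^4 + 33*(u - 3)^3 + 134*(u - 3)^2 + 238*(u - 3) + 153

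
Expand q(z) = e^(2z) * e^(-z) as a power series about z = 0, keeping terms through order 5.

z^5/120 + z^4/24 + z^3/6 + z^2/2 + z + 1

Take the Cauchy product of the two expansions.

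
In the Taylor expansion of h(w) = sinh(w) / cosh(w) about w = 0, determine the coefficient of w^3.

Invert the denominator's series and multiply.
h(0) = 0
h′(0) = 1
h′′(0) = 0
h′′′(0) = -2

-1/3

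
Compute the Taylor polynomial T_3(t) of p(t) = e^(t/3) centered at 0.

[t^0] = 1;  [t^1] = 1/3;  [t^2] = 1/18;  [t^3] = 1/162.

t^3/162 + t^2/18 + t/3 + 1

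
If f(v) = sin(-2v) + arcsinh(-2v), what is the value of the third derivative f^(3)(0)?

Add the two expansions coefficient-wise.
From the series, [v^3] f = 8/3; multiply by 3! = 6 to get 16.

16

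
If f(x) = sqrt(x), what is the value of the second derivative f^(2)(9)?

The coefficient of (x - 9)^2 in the expansion is -1/216, so f′′(9) = 2! * (-1/216) = -1/108.

-1/108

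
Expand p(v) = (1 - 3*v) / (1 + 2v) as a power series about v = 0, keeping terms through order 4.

40*v^4 - 20*v^3 + 10*v^2 - 5*v + 1

Shift and add copies of the series according to the polynomial's terms.
p(0) = 1
p′(0) = -5
p′′(0) = 20
p′′′(0) = -120
p^(4)(0) = 960
Then c_k = p^(k)(0)/k! gives each Taylor coefficient.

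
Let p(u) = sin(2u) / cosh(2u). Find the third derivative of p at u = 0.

-32

Write the quotient as an unknown series and match coefficients against numerator = denominator · series.
The coefficient of u^3 in the expansion is -16/3, so p′′′(0) = 3! * (-16/3) = -32.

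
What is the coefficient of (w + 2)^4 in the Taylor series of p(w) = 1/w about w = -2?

-1/32

Use the known series and substitute for the argument.
p(-2) = -1/2
p′(-2) = -1/4
p′′(-2) = -1/4
p′′′(-2) = -3/8
p^(4)(-2) = -3/4
So c_4 = p^(4)(-2)/4! = -1/32.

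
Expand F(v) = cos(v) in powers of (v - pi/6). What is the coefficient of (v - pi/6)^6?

Use the known series and substitute for the argument.
[(v - pi/6)^0] = sqrt(3)/2;  [(v - pi/6)^1] = -1/2;  [(v - pi/6)^2] = -sqrt(3)/4;  [(v - pi/6)^3] = 1/12;  [(v - pi/6)^4] = sqrt(3)/48;  [(v - pi/6)^5] = -1/240;  [(v - pi/6)^6] = -sqrt(3)/1440.

-sqrt(3)/1440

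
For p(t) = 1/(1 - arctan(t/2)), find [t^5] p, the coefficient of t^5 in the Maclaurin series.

Substitute the inner expansion into the outer series and collect powers.
p(0) = 1
p′(0) = 1/2
p′′(0) = 1/2
p′′′(0) = 1/2
p^(4)(0) = 1/2
p^(5)(0) = 3/4
Dividing each by k! gives the coefficients c_0, ..., c_5.

1/160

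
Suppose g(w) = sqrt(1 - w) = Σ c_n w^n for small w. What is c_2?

g(0) = 1
g′(0) = -1/2
g′′(0) = -1/4
Dividing each by k! gives the coefficients c_0, ..., c_2.

-1/8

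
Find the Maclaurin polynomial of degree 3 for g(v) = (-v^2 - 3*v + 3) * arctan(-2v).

Distribute the polynomial across the series and collect like powers.
[v^0] = 0;  [v^1] = -6;  [v^2] = 6;  [v^3] = 10.

10*v^3 + 6*v^2 - 6*v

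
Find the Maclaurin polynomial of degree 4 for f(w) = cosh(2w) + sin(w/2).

Expand each term separately and add.

2*w^4/3 - w^3/48 + 2*w^2 + w/2 + 1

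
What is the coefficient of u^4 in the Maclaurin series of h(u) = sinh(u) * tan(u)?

1/2

Expand each factor separately, then convolve coefficients.
So c_4 = h^(4)(0)/4! = 1/2.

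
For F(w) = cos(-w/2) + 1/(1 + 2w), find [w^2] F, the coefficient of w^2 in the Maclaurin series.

31/8

Expand each term separately and add.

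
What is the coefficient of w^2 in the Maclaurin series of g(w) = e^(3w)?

Use the known series and substitute for the argument.
g(0) = 1
g′(0) = 3
g′′(0) = 9
So c_2 = g′′(0)/2! = 9/2.

9/2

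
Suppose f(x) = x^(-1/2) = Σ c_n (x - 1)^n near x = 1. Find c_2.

3/8

f(1) = 1
f′(1) = -1/2
f′′(1) = 3/4
So c_2 = f′′(1)/2! = 3/8.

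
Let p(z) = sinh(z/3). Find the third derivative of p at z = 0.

Differentiate repeatedly and evaluate at the center.
From the series, [z^3] p = 1/162; multiply by 3! = 6 to get 1/27.

1/27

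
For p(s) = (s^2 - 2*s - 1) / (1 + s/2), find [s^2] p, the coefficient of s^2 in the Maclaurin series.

7/4

Multiply each power in the prefactor through the base expansion.
[s^0] = -1;  [s^1] = -3/2;  [s^2] = 7/4.
So c_2 = p′′(0)/2! = 7/4.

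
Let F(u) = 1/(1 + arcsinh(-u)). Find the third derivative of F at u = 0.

Let u equal the inner series; expand the outer function in u and truncate.
From the series, [u^3] F = 5/6; multiply by 3! = 6 to get 5.

5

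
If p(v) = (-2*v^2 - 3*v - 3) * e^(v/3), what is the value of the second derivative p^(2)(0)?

Multiply each power in the prefactor through the base expansion.
The coefficient of v^2 in the expansion is -19/6, so p′′(0) = 2! * (-19/6) = -19/3.

-19/3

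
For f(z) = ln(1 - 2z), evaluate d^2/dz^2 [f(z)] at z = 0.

From the series, [z^2] f = -2; multiply by 2! = 2 to get -4.

-4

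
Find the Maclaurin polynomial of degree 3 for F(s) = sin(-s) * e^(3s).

Expand each factor separately, then convolve coefficients.
[s^0] = 0;  [s^1] = -1;  [s^2] = -3;  [s^3] = -13/3.

-13*s^3/3 - 3*s^2 - s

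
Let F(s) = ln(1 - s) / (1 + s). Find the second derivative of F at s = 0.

Take the Cauchy product of the two expansions.
The coefficient of s^2 in the expansion is 1/2, so F′′(0) = 2! * (1/2) = 1.

1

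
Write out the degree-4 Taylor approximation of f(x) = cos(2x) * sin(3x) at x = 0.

-21*x^3/2 + 3*x

Expand each factor separately, then convolve coefficients.
[x^0] = 0;  [x^1] = 3;  [x^2] = 0;  [x^3] = -21/2;  [x^4] = 0.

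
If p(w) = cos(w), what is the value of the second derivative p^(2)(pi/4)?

-sqrt(2)/2

The coefficient of (w - pi/4)^2 in the expansion is -sqrt(2)/4, so p′′(pi/4) = 2! * (-sqrt(2)/4) = -sqrt(2)/2.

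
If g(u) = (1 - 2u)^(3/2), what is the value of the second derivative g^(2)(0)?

3

Differentiate repeatedly and evaluate at the center.
The coefficient of u^2 in the expansion is 3/2, so g′′(0) = 2! * (3/2) = 3.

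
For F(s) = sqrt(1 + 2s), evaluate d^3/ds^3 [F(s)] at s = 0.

Compute the successive derivatives at the expansion point and divide by k!.
The coefficient of s^3 in the expansion is 1/2, so F′′′(0) = 3! * (1/2) = 3.

3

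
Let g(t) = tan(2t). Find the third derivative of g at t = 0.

From the series, [t^3] g = 8/3; multiply by 3! = 6 to get 16.

16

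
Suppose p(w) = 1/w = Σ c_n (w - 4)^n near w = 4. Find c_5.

p(4) = 1/4
p′(4) = -1/16
p′′(4) = 1/32
p′′′(4) = -3/128
p^(4)(4) = 3/128
p^(5)(4) = -15/512
So c_5 = p^(5)(4)/5! = -1/4096.

-1/4096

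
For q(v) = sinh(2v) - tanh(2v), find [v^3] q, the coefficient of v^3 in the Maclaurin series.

4

Combine the two series term by term.
[v^0] = 0;  [v^1] = 0;  [v^2] = 0;  [v^3] = 4.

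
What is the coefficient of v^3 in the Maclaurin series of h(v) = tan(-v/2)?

-1/24

c_3 = h′′′(0)/3! = -1/24.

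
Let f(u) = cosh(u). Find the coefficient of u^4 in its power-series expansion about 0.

1/24

f(0) = 1
f′(0) = 0
f′′(0) = 1
f′′′(0) = 0
f^(4)(0) = 1
The Taylor polynomial is Σ f^(k)(0)/k! · u^k.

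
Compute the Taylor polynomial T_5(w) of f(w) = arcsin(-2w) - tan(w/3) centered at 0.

Add the two expansions coefficient-wise.

-1750*w^5/729 - 109*w^3/81 - 7*w/3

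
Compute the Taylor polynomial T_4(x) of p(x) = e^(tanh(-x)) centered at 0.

-7*x^4/24 + x^3/6 + x^2/2 - x + 1

Plug the Maclaurin series of the inner function into that of the outer and collect terms.
[x^0] = 1;  [x^1] = -1;  [x^2] = 1/2;  [x^3] = 1/6;  [x^4] = -7/24.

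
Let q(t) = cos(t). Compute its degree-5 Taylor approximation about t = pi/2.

-(t - pi/2)^5/120 + (t - pi/2)^3/6 - (t - pi/2)

Differentiate repeatedly and evaluate at the center.
[(t - pi/2)^0] = 0;  [(t - pi/2)^1] = -1;  [(t - pi/2)^2] = 0;  [(t - pi/2)^3] = 1/6;  [(t - pi/2)^4] = 0;  [(t - pi/2)^5] = -1/120.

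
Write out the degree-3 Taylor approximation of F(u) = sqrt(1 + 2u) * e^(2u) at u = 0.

Multiply the two series term by term and collect like powers.
[u^0] = 1;  [u^1] = 3;  [u^2] = 7/2;  [u^3] = 17/6.

17*u^3/6 + 7*u^2/2 + 3*u + 1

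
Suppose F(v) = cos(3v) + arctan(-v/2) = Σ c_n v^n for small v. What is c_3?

Expand each term separately and add.
F(0) = 1
F′(0) = -1/2
F′′(0) = -9
F′′′(0) = 1/4
So c_3 = F′′′(0)/3! = 1/24.

1/24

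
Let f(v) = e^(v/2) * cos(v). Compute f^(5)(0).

41/32

Take the Cauchy product of the two expansions.
From the series, [v^5] f = 41/3840; multiply by 5! = 120 to get 41/32.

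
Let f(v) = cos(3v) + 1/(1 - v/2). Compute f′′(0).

Add the two expansions coefficient-wise.
From the series, [v^2] f = -17/4; multiply by 2! = 2 to get -17/2.

-17/2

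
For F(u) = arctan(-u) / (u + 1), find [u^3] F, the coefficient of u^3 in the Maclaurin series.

-2/3

Use 1/(1 - r) = Σ r^k on the denominator, then take the Cauchy product.
F(0) = 0
F′(0) = -1
F′′(0) = 2
F′′′(0) = -4
So c_3 = F′′′(0)/3! = -2/3.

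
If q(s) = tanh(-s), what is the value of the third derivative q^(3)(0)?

2

Use the known series and substitute for the argument.
From the series, [s^3] q = 1/3; multiply by 3! = 6 to get 2.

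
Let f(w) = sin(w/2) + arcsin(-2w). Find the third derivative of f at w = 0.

-65/8

Combine the two series term by term.
From the series, [w^3] f = -65/48; multiply by 3! = 6 to get -65/8.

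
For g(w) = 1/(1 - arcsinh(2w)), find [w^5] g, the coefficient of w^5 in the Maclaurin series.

92/5

Let u equal the inner series; expand the outer function in u and truncate.
g(0) = 1
g′(0) = 2
g′′(0) = 8
g′′′(0) = 40
g^(4)(0) = 256
g^(5)(0) = 2208
So c_5 = g^(5)(0)/5! = 92/5.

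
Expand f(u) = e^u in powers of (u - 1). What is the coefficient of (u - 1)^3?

Use the known series and substitute for the argument.

e/6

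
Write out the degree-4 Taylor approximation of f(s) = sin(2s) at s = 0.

-4*s^3/3 + 2*s

Use the known series and substitute for the argument.
[s^0] = 0;  [s^1] = 2;  [s^2] = 0;  [s^3] = -4/3;  [s^4] = 0.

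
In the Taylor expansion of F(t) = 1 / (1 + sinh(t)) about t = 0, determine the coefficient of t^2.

1

Write 1/(1+u) = 1 - u + u^2 - u^3 + ... and substitute the series for u.
F(0) = 1
F′(0) = -1
F′′(0) = 2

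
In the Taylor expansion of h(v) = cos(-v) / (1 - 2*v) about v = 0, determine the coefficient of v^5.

Multiply the numerator's expansion by the denominator's geometric series.
[v^0] = 1;  [v^1] = 2;  [v^2] = 7/2;  [v^3] = 7;  [v^4] = 337/24;  [v^5] = 337/12.

337/12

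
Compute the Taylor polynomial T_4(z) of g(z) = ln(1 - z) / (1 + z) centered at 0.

Expand each factor separately, then convolve coefficients.
[z^0] = 0;  [z^1] = -1;  [z^2] = 1/2;  [z^3] = -5/6;  [z^4] = 7/12.

7*z^4/12 - 5*z^3/6 + z^2/2 - z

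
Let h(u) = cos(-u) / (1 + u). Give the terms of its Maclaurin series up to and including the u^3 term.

Expand each factor separately, then convolve coefficients.
h(0) = 1
h′(0) = -1
h′′(0) = 1
h′′′(0) = -3
Then c_k = h^(k)(0)/k! gives each Taylor coefficient.

-u^3/2 + u^2/2 - u + 1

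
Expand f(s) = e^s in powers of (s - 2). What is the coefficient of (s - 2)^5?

e^(2)/120

Use the known series and substitute for the argument.
f(2) = e^(2)
f′(2) = e^(2)
f′′(2) = e^(2)
f′′′(2) = e^(2)
f^(4)(2) = e^(2)
f^(5)(2) = e^(2)
So c_5 = f^(5)(2)/5! = e^(2)/120.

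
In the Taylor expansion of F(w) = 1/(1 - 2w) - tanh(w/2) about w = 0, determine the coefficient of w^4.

Add the two expansions coefficient-wise.

16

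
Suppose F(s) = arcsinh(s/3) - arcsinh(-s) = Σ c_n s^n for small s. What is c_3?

Combine the two series term by term.
F(0) = 0
F′(0) = 4/3
F′′(0) = 0
F′′′(0) = -28/27

-14/81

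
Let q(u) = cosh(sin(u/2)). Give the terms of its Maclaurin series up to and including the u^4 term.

Substitute the inner expansion into the outer series and collect powers.
[u^0] = 1;  [u^1] = 0;  [u^2] = 1/8;  [u^3] = 0;  [u^4] = -1/128.

-u^4/128 + u^2/8 + 1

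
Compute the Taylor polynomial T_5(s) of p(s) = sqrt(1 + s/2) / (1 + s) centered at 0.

-5797*s^5/8192 + 1451*s^4/2048 - 91*s^3/128 + 23*s^2/32 - 3*s/4 + 1

Multiply the two series term by term and collect like powers.
[s^0] = 1;  [s^1] = -3/4;  [s^2] = 23/32;  [s^3] = -91/128;  [s^4] = 1451/2048;  [s^5] = -5797/8192.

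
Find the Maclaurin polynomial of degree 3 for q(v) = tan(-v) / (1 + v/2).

-7*v^3/12 + v^2/2 - v

Write out both Maclaurin series and multiply, keeping only the needed powers.
q(0) = 0
q′(0) = -1
q′′(0) = 1
q′′′(0) = -7/2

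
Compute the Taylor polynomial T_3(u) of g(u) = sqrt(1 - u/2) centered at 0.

-u^3/128 - u^2/32 - u/4 + 1

Apply the Taylor formula c_k = f^(k)(a)/k!.
[u^0] = 1;  [u^1] = -1/4;  [u^2] = -1/32;  [u^3] = -1/128.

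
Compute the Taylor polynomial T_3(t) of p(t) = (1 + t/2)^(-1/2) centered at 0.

Use the known series and substitute for the argument.
p(0) = 1
p′(0) = -1/4
p′′(0) = 3/16
p′′′(0) = -15/64

-5*t^3/128 + 3*t^2/32 - t/4 + 1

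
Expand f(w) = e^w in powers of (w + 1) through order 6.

(w + 1)^6*e^(-1)/720 + (w + 1)^5*e^(-1)/120 + (w + 1)^4*e^(-1)/24 + (w + 1)^3*e^(-1)/6 + (w + 1)^2*e^(-1)/2 + (w + 1)*e^(-1) + e^(-1)

f(-1) = e^(-1)
f′(-1) = e^(-1)
f′′(-1) = e^(-1)
f′′′(-1) = e^(-1)
f^(4)(-1) = e^(-1)
f^(5)(-1) = e^(-1)
f^(6)(-1) = e^(-1)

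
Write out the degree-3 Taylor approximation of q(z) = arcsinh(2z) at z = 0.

-4*z^3/3 + 2*z

q(0) = 0
q′(0) = 2
q′′(0) = 0
q′′′(0) = -8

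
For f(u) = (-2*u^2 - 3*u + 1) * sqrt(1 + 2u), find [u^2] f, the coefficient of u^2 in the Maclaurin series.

-11/2

Multiply each power in the prefactor through the base expansion.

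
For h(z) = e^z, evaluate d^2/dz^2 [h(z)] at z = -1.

e^(-1)

Use the known series and substitute for the argument.
From the series, [(z + 1)^2] h = e^(-1)/2; multiply by 2! = 2 to get e^(-1).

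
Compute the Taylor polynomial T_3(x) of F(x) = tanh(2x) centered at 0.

F(0) = 0
F′(0) = 2
F′′(0) = 0
F′′′(0) = -16
Dividing each by k! gives the coefficients c_0, ..., c_3.

-8*x^3/3 + 2*x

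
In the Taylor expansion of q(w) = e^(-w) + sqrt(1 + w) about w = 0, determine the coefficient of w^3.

Combine the two series term by term.
q(0) = 2
q′(0) = -1/2
q′′(0) = 3/4
q′′′(0) = -5/8

-5/48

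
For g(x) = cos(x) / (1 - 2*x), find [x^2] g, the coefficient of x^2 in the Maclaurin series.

7/2

Expand 1/(denominator) as a geometric series and multiply by the numerator's series.
g(0) = 1
g′(0) = 2
g′′(0) = 7
The Taylor polynomial is Σ g^(k)(0)/k! · x^k.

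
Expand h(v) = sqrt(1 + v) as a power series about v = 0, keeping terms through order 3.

v^3/16 - v^2/8 + v/2 + 1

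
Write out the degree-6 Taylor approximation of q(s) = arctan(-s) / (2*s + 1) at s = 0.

Expand 1/(denominator) as a geometric series and multiply by the numerator's series.
q(0) = 0
q′(0) = -1
q′′(0) = 4
q′′′(0) = -22
q^(4)(0) = 176
q^(5)(0) = -1784
q^(6)(0) = 21408
Then c_k = q^(k)(0)/k! gives each Taylor coefficient.

446*s^6/15 - 223*s^5/15 + 22*s^4/3 - 11*s^3/3 + 2*s^2 - s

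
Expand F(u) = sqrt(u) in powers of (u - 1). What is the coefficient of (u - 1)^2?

-1/8

Compute the successive derivatives at the expansion point and divide by k!.
F(1) = 1
F′(1) = 1/2
F′′(1) = -1/4
Then c_k = F^(k)(1)/k! gives each Taylor coefficient.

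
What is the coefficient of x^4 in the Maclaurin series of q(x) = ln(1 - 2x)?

-4

Compute the successive derivatives at the expansion point and divide by k!.
q(0) = 0
q′(0) = -2
q′′(0) = -4
q′′′(0) = -16
q^(4)(0) = -96
So c_4 = q^(4)(0)/4! = -4.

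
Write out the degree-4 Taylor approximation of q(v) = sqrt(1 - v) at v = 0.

q(0) = 1
q′(0) = -1/2
q′′(0) = -1/4
q′′′(0) = -3/8
q^(4)(0) = -15/16
Then c_k = q^(k)(0)/k! gives each Taylor coefficient.

-5*v^4/128 - v^3/16 - v^2/8 - v/2 + 1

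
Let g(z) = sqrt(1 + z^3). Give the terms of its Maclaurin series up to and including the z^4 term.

[z^0] = 1;  [z^1] = 0;  [z^2] = 0;  [z^3] = 1/2;  [z^4] = 0.

z^3/2 + 1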